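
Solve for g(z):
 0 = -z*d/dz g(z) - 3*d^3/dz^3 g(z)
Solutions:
 g(z) = C1 + Integral(C2*airyai(-3^(2/3)*z/3) + C3*airybi(-3^(2/3)*z/3), z)


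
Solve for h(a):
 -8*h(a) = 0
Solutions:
 h(a) = 0


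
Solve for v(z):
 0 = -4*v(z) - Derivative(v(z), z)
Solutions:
 v(z) = C1*exp(-4*z)


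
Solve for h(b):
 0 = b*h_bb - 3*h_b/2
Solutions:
 h(b) = C1 + C2*b^(5/2)


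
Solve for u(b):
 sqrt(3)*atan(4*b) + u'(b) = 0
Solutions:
 u(b) = C1 - sqrt(3)*(b*atan(4*b) - log(16*b^2 + 1)/8)


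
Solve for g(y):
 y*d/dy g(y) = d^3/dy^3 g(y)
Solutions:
 g(y) = C1 + Integral(C2*airyai(y) + C3*airybi(y), y)


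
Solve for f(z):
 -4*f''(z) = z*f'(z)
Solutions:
 f(z) = C1 + C2*erf(sqrt(2)*z/4)


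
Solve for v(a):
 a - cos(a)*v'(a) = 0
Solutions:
 v(a) = C1 + Integral(a/cos(a), a)


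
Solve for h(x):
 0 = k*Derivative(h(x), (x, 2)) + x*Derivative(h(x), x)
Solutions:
 h(x) = C1 + C2*sqrt(k)*erf(sqrt(2)*x*sqrt(1/k)/2)


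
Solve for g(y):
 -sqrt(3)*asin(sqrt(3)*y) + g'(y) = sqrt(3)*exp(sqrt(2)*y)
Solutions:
 g(y) = C1 + sqrt(3)*(y*asin(sqrt(3)*y) + sqrt(3)*sqrt(1 - 3*y^2)/3) + sqrt(6)*exp(sqrt(2)*y)/2


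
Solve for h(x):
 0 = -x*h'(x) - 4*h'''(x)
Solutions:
 h(x) = C1 + Integral(C2*airyai(-2^(1/3)*x/2) + C3*airybi(-2^(1/3)*x/2), x)


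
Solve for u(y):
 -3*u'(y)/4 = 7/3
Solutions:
 u(y) = C1 - 28*y/9


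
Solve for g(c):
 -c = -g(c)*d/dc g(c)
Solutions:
 g(c) = -sqrt(C1 + c^2)
 g(c) = sqrt(C1 + c^2)


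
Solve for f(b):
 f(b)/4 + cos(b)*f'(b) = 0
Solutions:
 f(b) = C1*(sin(b) - 1)^(1/8)/(sin(b) + 1)^(1/8)


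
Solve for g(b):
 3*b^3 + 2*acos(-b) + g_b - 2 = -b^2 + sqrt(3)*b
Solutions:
 g(b) = C1 - 3*b^4/4 - b^3/3 + sqrt(3)*b^2/2 - 2*b*acos(-b) + 2*b - 2*sqrt(1 - b^2)


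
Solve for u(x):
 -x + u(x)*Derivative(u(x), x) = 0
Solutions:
 u(x) = -sqrt(C1 + x^2)
 u(x) = sqrt(C1 + x^2)


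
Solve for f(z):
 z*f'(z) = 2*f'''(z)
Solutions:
 f(z) = C1 + Integral(C2*airyai(2^(2/3)*z/2) + C3*airybi(2^(2/3)*z/2), z)


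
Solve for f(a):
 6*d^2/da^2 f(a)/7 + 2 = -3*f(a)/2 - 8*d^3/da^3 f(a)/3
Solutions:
 f(a) = C1*exp(a*(-6 + 3*3^(1/3)/(14*sqrt(2422) + 689)^(1/3) + 3^(2/3)*(14*sqrt(2422) + 689)^(1/3))/56)*sin(3*3^(1/6)*a*(-(14*sqrt(2422) + 689)^(1/3) + 3^(2/3)/(14*sqrt(2422) + 689)^(1/3))/56) + C2*exp(a*(-6 + 3*3^(1/3)/(14*sqrt(2422) + 689)^(1/3) + 3^(2/3)*(14*sqrt(2422) + 689)^(1/3))/56)*cos(3*3^(1/6)*a*(-(14*sqrt(2422) + 689)^(1/3) + 3^(2/3)/(14*sqrt(2422) + 689)^(1/3))/56) + C3*exp(-a*(3*3^(1/3)/(14*sqrt(2422) + 689)^(1/3) + 3 + 3^(2/3)*(14*sqrt(2422) + 689)^(1/3))/28) - 4/3


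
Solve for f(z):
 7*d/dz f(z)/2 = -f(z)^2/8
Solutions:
 f(z) = 28/(C1 + z)


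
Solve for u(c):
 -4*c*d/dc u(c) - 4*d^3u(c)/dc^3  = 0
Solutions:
 u(c) = C1 + Integral(C2*airyai(-c) + C3*airybi(-c), c)


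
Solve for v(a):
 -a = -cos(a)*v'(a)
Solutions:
 v(a) = C1 + Integral(a/cos(a), a)


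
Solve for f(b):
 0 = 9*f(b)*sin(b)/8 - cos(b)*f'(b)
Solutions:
 f(b) = C1/cos(b)^(9/8)


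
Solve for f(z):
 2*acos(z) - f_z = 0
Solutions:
 f(z) = C1 + 2*z*acos(z) - 2*sqrt(1 - z^2)


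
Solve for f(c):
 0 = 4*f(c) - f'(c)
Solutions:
 f(c) = C1*exp(4*c)


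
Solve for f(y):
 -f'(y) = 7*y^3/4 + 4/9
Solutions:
 f(y) = C1 - 7*y^4/16 - 4*y/9


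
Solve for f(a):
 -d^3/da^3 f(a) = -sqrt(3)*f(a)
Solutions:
 f(a) = C3*exp(3^(1/6)*a) + (C1*sin(3^(2/3)*a/2) + C2*cos(3^(2/3)*a/2))*exp(-3^(1/6)*a/2)


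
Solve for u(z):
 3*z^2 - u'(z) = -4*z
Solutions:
 u(z) = C1 + z^3 + 2*z^2


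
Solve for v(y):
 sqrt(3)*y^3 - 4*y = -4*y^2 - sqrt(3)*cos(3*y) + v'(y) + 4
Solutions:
 v(y) = C1 + sqrt(3)*y^4/4 + 4*y^3/3 - 2*y^2 - 4*y + sqrt(3)*sin(3*y)/3


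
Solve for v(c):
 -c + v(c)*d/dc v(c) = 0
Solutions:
 v(c) = -sqrt(C1 + c^2)
 v(c) = sqrt(C1 + c^2)


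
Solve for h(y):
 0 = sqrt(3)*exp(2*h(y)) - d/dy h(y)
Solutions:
 h(y) = log(-sqrt(-1/(C1 + sqrt(3)*y))) - log(2)/2
 h(y) = log(-1/(C1 + sqrt(3)*y))/2 - log(2)/2


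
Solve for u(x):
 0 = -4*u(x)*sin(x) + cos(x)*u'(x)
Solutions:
 u(x) = C1/cos(x)^4


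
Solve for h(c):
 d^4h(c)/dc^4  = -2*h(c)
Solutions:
 h(c) = (C1*sin(2^(3/4)*c/2) + C2*cos(2^(3/4)*c/2))*exp(-2^(3/4)*c/2) + (C3*sin(2^(3/4)*c/2) + C4*cos(2^(3/4)*c/2))*exp(2^(3/4)*c/2)


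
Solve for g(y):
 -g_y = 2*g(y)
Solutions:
 g(y) = C1*exp(-2*y)


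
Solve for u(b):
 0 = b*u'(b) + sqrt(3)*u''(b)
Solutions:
 u(b) = C1 + C2*erf(sqrt(2)*3^(3/4)*b/6)


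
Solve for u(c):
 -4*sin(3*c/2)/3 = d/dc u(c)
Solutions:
 u(c) = C1 + 8*cos(3*c/2)/9


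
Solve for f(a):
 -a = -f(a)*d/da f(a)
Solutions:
 f(a) = -sqrt(C1 + a^2)
 f(a) = sqrt(C1 + a^2)


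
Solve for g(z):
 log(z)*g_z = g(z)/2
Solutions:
 g(z) = C1*exp(li(z)/2)


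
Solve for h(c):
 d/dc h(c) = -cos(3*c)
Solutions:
 h(c) = C1 - sin(3*c)/3


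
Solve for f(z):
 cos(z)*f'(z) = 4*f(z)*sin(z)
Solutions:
 f(z) = C1/cos(z)^4


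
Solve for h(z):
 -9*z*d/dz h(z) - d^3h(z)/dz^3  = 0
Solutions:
 h(z) = C1 + Integral(C2*airyai(-3^(2/3)*z) + C3*airybi(-3^(2/3)*z), z)


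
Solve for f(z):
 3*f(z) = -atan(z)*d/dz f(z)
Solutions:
 f(z) = C1*exp(-3*Integral(1/atan(z), z))


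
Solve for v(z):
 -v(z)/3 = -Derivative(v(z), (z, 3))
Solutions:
 v(z) = C3*exp(3^(2/3)*z/3) + (C1*sin(3^(1/6)*z/2) + C2*cos(3^(1/6)*z/2))*exp(-3^(2/3)*z/6)


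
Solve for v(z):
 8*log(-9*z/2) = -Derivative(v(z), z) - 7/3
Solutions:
 v(z) = C1 - 8*z*log(-z) + z*(-16*log(3) + 8*log(2) + 17/3)


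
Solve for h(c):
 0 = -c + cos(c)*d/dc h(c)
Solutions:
 h(c) = C1 + Integral(c/cos(c), c)


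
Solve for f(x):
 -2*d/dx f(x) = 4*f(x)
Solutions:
 f(x) = C1*exp(-2*x)


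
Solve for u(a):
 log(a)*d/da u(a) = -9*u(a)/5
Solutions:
 u(a) = C1*exp(-9*li(a)/5)


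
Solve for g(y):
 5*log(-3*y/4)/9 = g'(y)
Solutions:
 g(y) = C1 + 5*y*log(-y)/9 + 5*y*(-2*log(2) - 1 + log(3))/9


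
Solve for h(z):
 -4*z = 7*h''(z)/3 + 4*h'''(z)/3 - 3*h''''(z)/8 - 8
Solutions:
 h(z) = C1 + C2*z + C3*exp(2*z*(8 - sqrt(190))/9) + C4*exp(2*z*(8 + sqrt(190))/9) - 2*z^3/7 + 108*z^2/49


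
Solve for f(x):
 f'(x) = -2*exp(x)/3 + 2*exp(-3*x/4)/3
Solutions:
 f(x) = C1 - 2*exp(x)/3 - 8*exp(-3*x/4)/9


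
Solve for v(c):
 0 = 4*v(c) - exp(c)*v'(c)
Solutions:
 v(c) = C1*exp(-4*exp(-c))


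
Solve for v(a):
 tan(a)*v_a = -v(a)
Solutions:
 v(a) = C1/sin(a)


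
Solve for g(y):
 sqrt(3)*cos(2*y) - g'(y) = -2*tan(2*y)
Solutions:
 g(y) = C1 - log(cos(2*y)) + sqrt(3)*sin(2*y)/2


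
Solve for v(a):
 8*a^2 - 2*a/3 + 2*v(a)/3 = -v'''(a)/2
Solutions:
 v(a) = C3*exp(-6^(2/3)*a/3) - 12*a^2 + a + (C1*sin(2^(2/3)*3^(1/6)*a/2) + C2*cos(2^(2/3)*3^(1/6)*a/2))*exp(6^(2/3)*a/6)


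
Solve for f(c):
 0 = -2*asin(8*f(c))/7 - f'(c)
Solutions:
 Integral(1/asin(8*_y), (_y, f(c))) = C1 - 2*c/7


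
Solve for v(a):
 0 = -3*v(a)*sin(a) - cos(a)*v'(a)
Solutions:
 v(a) = C1*cos(a)^3


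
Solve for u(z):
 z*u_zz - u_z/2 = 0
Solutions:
 u(z) = C1 + C2*z^(3/2)


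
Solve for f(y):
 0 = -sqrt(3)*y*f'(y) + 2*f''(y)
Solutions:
 f(y) = C1 + C2*erfi(3^(1/4)*y/2)


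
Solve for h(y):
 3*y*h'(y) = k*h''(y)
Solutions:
 h(y) = C1 + C2*erf(sqrt(6)*y*sqrt(-1/k)/2)/sqrt(-1/k)


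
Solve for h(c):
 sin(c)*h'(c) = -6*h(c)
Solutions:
 h(c) = C1*(cos(c)^3 + 3*cos(c)^2 + 3*cos(c) + 1)/(cos(c)^3 - 3*cos(c)^2 + 3*cos(c) - 1)


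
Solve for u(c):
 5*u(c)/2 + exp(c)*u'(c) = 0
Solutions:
 u(c) = C1*exp(5*exp(-c)/2)


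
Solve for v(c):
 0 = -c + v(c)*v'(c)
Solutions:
 v(c) = -sqrt(C1 + c^2)
 v(c) = sqrt(C1 + c^2)


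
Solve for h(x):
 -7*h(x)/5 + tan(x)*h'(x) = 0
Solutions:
 h(x) = C1*sin(x)^(7/5)


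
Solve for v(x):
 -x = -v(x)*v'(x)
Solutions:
 v(x) = -sqrt(C1 + x^2)
 v(x) = sqrt(C1 + x^2)


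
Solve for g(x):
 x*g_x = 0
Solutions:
 g(x) = C1


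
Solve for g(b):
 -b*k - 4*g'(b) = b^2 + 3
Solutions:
 g(b) = C1 - b^3/12 - b^2*k/8 - 3*b/4


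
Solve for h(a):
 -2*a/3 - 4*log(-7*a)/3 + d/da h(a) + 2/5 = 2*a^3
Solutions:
 h(a) = C1 + a^4/2 + a^2/3 + 4*a*log(-a)/3 + 2*a*(-13 + 10*log(7))/15


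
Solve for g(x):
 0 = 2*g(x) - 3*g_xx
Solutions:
 g(x) = C1*exp(-sqrt(6)*x/3) + C2*exp(sqrt(6)*x/3)


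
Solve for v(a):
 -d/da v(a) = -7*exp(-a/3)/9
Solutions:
 v(a) = C1 - 7*exp(-a/3)/3


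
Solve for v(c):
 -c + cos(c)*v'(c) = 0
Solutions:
 v(c) = C1 + Integral(c/cos(c), c)


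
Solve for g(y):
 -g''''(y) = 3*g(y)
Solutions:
 g(y) = (C1*sin(sqrt(2)*3^(1/4)*y/2) + C2*cos(sqrt(2)*3^(1/4)*y/2))*exp(-sqrt(2)*3^(1/4)*y/2) + (C3*sin(sqrt(2)*3^(1/4)*y/2) + C4*cos(sqrt(2)*3^(1/4)*y/2))*exp(sqrt(2)*3^(1/4)*y/2)


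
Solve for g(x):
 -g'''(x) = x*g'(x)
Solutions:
 g(x) = C1 + Integral(C2*airyai(-x) + C3*airybi(-x), x)


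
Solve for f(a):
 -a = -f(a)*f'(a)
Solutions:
 f(a) = -sqrt(C1 + a^2)
 f(a) = sqrt(C1 + a^2)


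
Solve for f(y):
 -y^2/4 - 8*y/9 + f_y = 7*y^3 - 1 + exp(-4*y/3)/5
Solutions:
 f(y) = C1 + 7*y^4/4 + y^3/12 + 4*y^2/9 - y - 3*exp(-4*y/3)/20


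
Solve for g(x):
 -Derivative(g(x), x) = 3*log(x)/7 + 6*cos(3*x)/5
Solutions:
 g(x) = C1 - 3*x*log(x)/7 + 3*x/7 - 2*sin(3*x)/5


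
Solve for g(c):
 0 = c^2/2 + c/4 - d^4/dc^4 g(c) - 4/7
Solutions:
 g(c) = C1 + C2*c + C3*c^2 + C4*c^3 + c^6/720 + c^5/480 - c^4/42


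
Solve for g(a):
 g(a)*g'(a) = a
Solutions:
 g(a) = -sqrt(C1 + a^2)
 g(a) = sqrt(C1 + a^2)


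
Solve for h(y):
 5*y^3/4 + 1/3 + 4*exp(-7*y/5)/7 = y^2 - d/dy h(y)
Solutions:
 h(y) = C1 - 5*y^4/16 + y^3/3 - y/3 + 20*exp(-7*y/5)/49


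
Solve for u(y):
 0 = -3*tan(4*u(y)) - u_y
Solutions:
 u(y) = -asin(C1*exp(-12*y))/4 + pi/4
 u(y) = asin(C1*exp(-12*y))/4


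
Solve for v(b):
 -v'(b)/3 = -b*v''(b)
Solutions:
 v(b) = C1 + C2*b^(4/3)


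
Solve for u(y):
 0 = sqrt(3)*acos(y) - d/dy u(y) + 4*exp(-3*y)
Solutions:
 u(y) = C1 + sqrt(3)*y*acos(y) - sqrt(3)*sqrt(1 - y^2) - 4*exp(-3*y)/3


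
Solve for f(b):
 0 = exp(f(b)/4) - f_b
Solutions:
 f(b) = 4*log(-1/(C1 + b)) + 8*log(2)


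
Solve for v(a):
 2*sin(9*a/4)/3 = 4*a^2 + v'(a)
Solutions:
 v(a) = C1 - 4*a^3/3 - 8*cos(9*a/4)/27


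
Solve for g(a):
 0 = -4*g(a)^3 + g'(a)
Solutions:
 g(a) = -sqrt(2)*sqrt(-1/(C1 + 4*a))/2
 g(a) = sqrt(2)*sqrt(-1/(C1 + 4*a))/2


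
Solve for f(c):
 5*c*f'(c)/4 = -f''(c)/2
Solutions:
 f(c) = C1 + C2*erf(sqrt(5)*c/2)


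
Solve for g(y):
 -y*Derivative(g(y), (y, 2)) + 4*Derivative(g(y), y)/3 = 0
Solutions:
 g(y) = C1 + C2*y^(7/3)


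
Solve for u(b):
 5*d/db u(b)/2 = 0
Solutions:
 u(b) = C1


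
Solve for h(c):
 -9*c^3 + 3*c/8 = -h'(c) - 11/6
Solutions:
 h(c) = C1 + 9*c^4/4 - 3*c^2/16 - 11*c/6


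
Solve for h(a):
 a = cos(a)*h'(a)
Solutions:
 h(a) = C1 + Integral(a/cos(a), a)


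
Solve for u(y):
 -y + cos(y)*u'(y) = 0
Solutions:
 u(y) = C1 + Integral(y/cos(y), y)


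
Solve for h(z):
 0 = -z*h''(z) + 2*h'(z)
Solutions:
 h(z) = C1 + C2*z^3


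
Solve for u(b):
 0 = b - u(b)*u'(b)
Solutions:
 u(b) = -sqrt(C1 + b^2)
 u(b) = sqrt(C1 + b^2)


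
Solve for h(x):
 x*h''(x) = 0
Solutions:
 h(x) = C1 + C2*x


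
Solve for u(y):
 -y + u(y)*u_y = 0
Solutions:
 u(y) = -sqrt(C1 + y^2)
 u(y) = sqrt(C1 + y^2)


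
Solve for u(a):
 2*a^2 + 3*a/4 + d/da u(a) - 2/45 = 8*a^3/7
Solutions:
 u(a) = C1 + 2*a^4/7 - 2*a^3/3 - 3*a^2/8 + 2*a/45


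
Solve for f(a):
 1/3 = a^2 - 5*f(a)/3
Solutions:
 f(a) = 3*a^2/5 - 1/5


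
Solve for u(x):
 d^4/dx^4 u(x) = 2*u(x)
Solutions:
 u(x) = C1*exp(-2^(1/4)*x) + C2*exp(2^(1/4)*x) + C3*sin(2^(1/4)*x) + C4*cos(2^(1/4)*x)


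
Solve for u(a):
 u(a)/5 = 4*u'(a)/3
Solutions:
 u(a) = C1*exp(3*a/20)


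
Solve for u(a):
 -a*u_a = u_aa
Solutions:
 u(a) = C1 + C2*erf(sqrt(2)*a/2)


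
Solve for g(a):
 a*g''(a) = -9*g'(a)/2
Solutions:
 g(a) = C1 + C2/a^(7/2)


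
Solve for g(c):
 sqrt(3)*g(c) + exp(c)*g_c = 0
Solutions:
 g(c) = C1*exp(sqrt(3)*exp(-c))


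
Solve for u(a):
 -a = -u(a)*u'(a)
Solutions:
 u(a) = -sqrt(C1 + a^2)
 u(a) = sqrt(C1 + a^2)


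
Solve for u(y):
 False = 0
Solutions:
 u(y) = C1 + zoo*y - 5*log(cos(3*y/4))/3


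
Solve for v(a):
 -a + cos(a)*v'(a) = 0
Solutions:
 v(a) = C1 + Integral(a/cos(a), a)


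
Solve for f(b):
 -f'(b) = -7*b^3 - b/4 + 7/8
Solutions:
 f(b) = C1 + 7*b^4/4 + b^2/8 - 7*b/8


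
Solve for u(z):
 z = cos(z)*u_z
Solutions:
 u(z) = C1 + Integral(z/cos(z), z)


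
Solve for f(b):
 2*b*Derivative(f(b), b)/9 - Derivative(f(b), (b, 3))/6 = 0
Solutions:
 f(b) = C1 + Integral(C2*airyai(6^(2/3)*b/3) + C3*airybi(6^(2/3)*b/3), b)


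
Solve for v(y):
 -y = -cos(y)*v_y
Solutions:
 v(y) = C1 + Integral(y/cos(y), y)


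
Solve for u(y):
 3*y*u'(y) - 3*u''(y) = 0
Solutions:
 u(y) = C1 + C2*erfi(sqrt(2)*y/2)


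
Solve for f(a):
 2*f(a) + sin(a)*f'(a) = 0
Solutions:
 f(a) = C1*(cos(a) + 1)/(cos(a) - 1)


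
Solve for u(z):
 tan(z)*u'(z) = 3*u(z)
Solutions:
 u(z) = C1*sin(z)^3


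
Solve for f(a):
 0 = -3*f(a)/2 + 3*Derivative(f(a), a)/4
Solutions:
 f(a) = C1*exp(2*a)


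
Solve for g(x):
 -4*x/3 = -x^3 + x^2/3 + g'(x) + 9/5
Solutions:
 g(x) = C1 + x^4/4 - x^3/9 - 2*x^2/3 - 9*x/5


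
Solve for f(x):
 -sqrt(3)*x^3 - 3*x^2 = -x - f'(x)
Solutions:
 f(x) = C1 + sqrt(3)*x^4/4 + x^3 - x^2/2


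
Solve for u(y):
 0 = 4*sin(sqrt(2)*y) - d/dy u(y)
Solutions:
 u(y) = C1 - 2*sqrt(2)*cos(sqrt(2)*y)


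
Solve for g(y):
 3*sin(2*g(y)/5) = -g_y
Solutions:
 3*y + 5*log(cos(2*g(y)/5) - 1)/4 - 5*log(cos(2*g(y)/5) + 1)/4 = C1


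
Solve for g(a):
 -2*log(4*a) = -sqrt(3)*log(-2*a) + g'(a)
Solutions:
 g(a) = C1 - a*(2 - sqrt(3))*log(a) + a*(-4*log(2) - sqrt(3) + sqrt(3)*log(2) + 2 + sqrt(3)*I*pi)


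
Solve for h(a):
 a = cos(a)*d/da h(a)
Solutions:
 h(a) = C1 + Integral(a/cos(a), a)


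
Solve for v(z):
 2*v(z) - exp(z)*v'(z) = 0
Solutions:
 v(z) = C1*exp(-2*exp(-z))


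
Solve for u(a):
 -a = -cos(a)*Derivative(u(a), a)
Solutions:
 u(a) = C1 + Integral(a/cos(a), a)


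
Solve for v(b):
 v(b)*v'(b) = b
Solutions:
 v(b) = -sqrt(C1 + b^2)
 v(b) = sqrt(C1 + b^2)


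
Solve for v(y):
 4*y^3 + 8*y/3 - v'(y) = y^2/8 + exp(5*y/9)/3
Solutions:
 v(y) = C1 + y^4 - y^3/24 + 4*y^2/3 - 3*exp(5*y/9)/5


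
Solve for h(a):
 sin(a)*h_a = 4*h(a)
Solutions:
 h(a) = C1*(cos(a)^2 - 2*cos(a) + 1)/(cos(a)^2 + 2*cos(a) + 1)


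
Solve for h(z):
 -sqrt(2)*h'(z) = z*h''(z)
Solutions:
 h(z) = C1 + C2*z^(1 - sqrt(2))


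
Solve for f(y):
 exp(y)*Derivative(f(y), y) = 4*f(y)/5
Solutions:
 f(y) = C1*exp(-4*exp(-y)/5)


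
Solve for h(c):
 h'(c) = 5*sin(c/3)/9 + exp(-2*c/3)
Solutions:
 h(c) = C1 - 5*cos(c/3)/3 - 3*exp(-2*c/3)/2


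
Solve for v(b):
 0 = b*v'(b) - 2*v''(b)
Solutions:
 v(b) = C1 + C2*erfi(b/2)


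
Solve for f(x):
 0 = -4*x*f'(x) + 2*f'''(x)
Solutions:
 f(x) = C1 + Integral(C2*airyai(2^(1/3)*x) + C3*airybi(2^(1/3)*x), x)


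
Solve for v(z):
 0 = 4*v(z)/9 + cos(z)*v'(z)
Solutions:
 v(z) = C1*(sin(z) - 1)^(2/9)/(sin(z) + 1)^(2/9)


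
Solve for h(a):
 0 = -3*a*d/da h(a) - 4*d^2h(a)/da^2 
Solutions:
 h(a) = C1 + C2*erf(sqrt(6)*a/4)


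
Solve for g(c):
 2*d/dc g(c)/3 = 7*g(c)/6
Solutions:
 g(c) = C1*exp(7*c/4)


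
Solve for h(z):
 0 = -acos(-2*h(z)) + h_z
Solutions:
 Integral(1/acos(-2*_y), (_y, h(z))) = C1 + z


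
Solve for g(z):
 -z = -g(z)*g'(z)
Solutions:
 g(z) = -sqrt(C1 + z^2)
 g(z) = sqrt(C1 + z^2)


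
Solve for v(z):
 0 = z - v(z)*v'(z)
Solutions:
 v(z) = -sqrt(C1 + z^2)
 v(z) = sqrt(C1 + z^2)


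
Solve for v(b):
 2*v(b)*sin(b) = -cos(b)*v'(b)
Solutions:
 v(b) = C1*cos(b)^2


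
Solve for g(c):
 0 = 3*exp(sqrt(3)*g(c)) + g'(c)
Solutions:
 g(c) = sqrt(3)*(2*log(1/(C1 + 3*c)) - log(3))/6


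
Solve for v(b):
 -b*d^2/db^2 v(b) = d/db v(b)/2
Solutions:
 v(b) = C1 + C2*sqrt(b)


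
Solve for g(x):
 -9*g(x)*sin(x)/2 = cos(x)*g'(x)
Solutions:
 g(x) = C1*cos(x)^(9/2)


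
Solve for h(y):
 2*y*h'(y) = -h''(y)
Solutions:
 h(y) = C1 + C2*erf(y)


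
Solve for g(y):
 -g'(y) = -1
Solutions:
 g(y) = C1 + y


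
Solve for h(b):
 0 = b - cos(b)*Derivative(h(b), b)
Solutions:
 h(b) = C1 + Integral(b/cos(b), b)


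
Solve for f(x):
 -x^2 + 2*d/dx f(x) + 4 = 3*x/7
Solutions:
 f(x) = C1 + x^3/6 + 3*x^2/28 - 2*x


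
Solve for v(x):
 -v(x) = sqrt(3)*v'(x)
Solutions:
 v(x) = C1*exp(-sqrt(3)*x/3)


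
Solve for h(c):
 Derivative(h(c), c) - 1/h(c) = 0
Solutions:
 h(c) = -sqrt(C1 + 2*c)
 h(c) = sqrt(C1 + 2*c)


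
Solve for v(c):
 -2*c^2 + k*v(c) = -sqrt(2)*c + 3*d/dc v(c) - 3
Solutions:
 v(c) = C1*exp(c*k/3) + 2*c^2/k - sqrt(2)*c/k + 12*c/k^2 - 3/k - 3*sqrt(2)/k^2 + 36/k^3


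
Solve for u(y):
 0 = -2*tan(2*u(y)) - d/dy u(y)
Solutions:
 u(y) = -asin(C1*exp(-4*y))/2 + pi/2
 u(y) = asin(C1*exp(-4*y))/2


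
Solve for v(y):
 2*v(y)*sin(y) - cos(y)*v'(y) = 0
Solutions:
 v(y) = C1/cos(y)^2


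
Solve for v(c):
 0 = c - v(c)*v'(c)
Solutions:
 v(c) = -sqrt(C1 + c^2)
 v(c) = sqrt(C1 + c^2)


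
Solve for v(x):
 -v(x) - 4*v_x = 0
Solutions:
 v(x) = C1*exp(-x/4)


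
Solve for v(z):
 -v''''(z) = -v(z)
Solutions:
 v(z) = C1*exp(-z) + C2*exp(z) + C3*sin(z) + C4*cos(z)


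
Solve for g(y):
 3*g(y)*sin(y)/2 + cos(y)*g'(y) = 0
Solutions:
 g(y) = C1*cos(y)^(3/2)


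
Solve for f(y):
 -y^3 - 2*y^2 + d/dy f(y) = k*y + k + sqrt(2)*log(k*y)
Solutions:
 f(y) = C1 + k*y^2/2 + y^4/4 + 2*y^3/3 + y*(k - sqrt(2)) + sqrt(2)*y*log(k*y)


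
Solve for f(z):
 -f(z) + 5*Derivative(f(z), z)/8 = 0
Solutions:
 f(z) = C1*exp(8*z/5)


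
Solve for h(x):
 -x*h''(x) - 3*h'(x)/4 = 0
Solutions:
 h(x) = C1 + C2*x^(1/4)


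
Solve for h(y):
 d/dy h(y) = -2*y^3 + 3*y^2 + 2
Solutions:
 h(y) = C1 - y^4/2 + y^3 + 2*y


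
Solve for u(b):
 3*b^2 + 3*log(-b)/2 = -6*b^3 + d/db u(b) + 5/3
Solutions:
 u(b) = C1 + 3*b^4/2 + b^3 + 3*b*log(-b)/2 - 19*b/6


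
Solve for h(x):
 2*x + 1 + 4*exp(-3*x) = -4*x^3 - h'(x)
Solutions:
 h(x) = C1 - x^4 - x^2 - x + 4*exp(-3*x)/3


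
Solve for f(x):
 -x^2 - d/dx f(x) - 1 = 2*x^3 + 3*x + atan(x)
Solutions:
 f(x) = C1 - x^4/2 - x^3/3 - 3*x^2/2 - x*atan(x) - x + log(x^2 + 1)/2


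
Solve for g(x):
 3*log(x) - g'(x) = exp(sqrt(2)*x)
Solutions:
 g(x) = C1 + 3*x*log(x) - 3*x - sqrt(2)*exp(sqrt(2)*x)/2


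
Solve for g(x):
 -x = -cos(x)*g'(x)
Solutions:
 g(x) = C1 + Integral(x/cos(x), x)


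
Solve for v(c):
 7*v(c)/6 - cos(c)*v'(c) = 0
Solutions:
 v(c) = C1*(sin(c) + 1)^(7/12)/(sin(c) - 1)^(7/12)


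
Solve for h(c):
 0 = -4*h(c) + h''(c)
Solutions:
 h(c) = C1*exp(-2*c) + C2*exp(2*c)


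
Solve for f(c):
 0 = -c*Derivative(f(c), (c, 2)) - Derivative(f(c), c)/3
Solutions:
 f(c) = C1 + C2*c^(2/3)


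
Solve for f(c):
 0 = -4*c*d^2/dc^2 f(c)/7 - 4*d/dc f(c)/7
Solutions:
 f(c) = C1 + C2*log(c)


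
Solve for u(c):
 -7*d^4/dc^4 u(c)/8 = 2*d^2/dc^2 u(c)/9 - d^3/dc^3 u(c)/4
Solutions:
 u(c) = C1 + C2*c + (C3*sin(sqrt(103)*c/21) + C4*cos(sqrt(103)*c/21))*exp(c/7)


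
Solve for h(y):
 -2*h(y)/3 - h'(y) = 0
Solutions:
 h(y) = C1*exp(-2*y/3)


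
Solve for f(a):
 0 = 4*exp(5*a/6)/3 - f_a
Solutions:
 f(a) = C1 + 8*exp(5*a/6)/5


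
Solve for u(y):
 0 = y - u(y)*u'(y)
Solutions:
 u(y) = -sqrt(C1 + y^2)
 u(y) = sqrt(C1 + y^2)


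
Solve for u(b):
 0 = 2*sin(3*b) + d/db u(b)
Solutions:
 u(b) = C1 + 2*cos(3*b)/3


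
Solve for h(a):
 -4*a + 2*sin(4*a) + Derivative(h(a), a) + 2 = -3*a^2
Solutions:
 h(a) = C1 - a^3 + 2*a^2 - 2*a + cos(4*a)/2


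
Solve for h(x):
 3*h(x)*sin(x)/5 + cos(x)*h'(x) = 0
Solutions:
 h(x) = C1*cos(x)^(3/5)


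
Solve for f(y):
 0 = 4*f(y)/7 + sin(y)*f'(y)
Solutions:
 f(y) = C1*(cos(y) + 1)^(2/7)/(cos(y) - 1)^(2/7)


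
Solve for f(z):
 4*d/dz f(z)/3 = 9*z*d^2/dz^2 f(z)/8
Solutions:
 f(z) = C1 + C2*z^(59/27)


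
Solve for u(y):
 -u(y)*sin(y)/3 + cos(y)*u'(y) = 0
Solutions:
 u(y) = C1/cos(y)^(1/3)


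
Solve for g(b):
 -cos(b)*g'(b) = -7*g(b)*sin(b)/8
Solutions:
 g(b) = C1/cos(b)^(7/8)


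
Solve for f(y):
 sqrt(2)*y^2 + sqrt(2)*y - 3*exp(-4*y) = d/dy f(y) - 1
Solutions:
 f(y) = C1 + sqrt(2)*y^3/3 + sqrt(2)*y^2/2 + y + 3*exp(-4*y)/4


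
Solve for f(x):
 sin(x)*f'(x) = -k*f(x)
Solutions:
 f(x) = C1*exp(k*(-log(cos(x) - 1) + log(cos(x) + 1))/2)


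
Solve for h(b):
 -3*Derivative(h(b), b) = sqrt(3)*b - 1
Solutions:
 h(b) = C1 - sqrt(3)*b^2/6 + b/3


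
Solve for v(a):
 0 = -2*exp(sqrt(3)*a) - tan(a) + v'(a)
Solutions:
 v(a) = C1 + 2*sqrt(3)*exp(sqrt(3)*a)/3 - log(cos(a))


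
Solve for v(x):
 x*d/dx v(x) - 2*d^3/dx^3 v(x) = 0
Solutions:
 v(x) = C1 + Integral(C2*airyai(2^(2/3)*x/2) + C3*airybi(2^(2/3)*x/2), x)


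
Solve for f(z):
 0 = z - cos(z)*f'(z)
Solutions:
 f(z) = C1 + Integral(z/cos(z), z)


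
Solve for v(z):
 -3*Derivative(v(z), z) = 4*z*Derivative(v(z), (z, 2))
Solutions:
 v(z) = C1 + C2*z^(1/4)


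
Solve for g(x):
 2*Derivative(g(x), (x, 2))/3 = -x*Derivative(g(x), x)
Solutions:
 g(x) = C1 + C2*erf(sqrt(3)*x/2)


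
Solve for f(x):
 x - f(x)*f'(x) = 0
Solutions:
 f(x) = -sqrt(C1 + x^2)
 f(x) = sqrt(C1 + x^2)


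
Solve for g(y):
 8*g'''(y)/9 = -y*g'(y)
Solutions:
 g(y) = C1 + Integral(C2*airyai(-3^(2/3)*y/2) + C3*airybi(-3^(2/3)*y/2), y)


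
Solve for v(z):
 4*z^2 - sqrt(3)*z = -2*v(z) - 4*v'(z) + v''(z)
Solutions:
 v(z) = C1*exp(z*(2 - sqrt(6))) + C2*exp(z*(2 + sqrt(6))) - 2*z^2 + sqrt(3)*z/2 + 8*z - 18 - sqrt(3)


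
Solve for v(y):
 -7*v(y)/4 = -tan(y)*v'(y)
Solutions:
 v(y) = C1*sin(y)^(7/4)


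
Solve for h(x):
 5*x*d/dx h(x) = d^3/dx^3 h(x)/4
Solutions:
 h(x) = C1 + Integral(C2*airyai(20^(1/3)*x) + C3*airybi(20^(1/3)*x), x)


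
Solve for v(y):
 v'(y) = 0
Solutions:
 v(y) = C1


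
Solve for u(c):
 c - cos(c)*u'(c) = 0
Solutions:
 u(c) = C1 + Integral(c/cos(c), c)


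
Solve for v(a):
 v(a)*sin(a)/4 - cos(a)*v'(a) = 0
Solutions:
 v(a) = C1/cos(a)^(1/4)


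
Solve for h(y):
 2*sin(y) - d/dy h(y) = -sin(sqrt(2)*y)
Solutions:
 h(y) = C1 - 2*cos(y) - sqrt(2)*cos(sqrt(2)*y)/2


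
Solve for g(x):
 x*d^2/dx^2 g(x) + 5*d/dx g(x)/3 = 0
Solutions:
 g(x) = C1 + C2/x^(2/3)


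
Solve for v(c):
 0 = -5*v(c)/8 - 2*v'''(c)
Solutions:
 v(c) = C3*exp(-2^(2/3)*5^(1/3)*c/4) + (C1*sin(2^(2/3)*sqrt(3)*5^(1/3)*c/8) + C2*cos(2^(2/3)*sqrt(3)*5^(1/3)*c/8))*exp(2^(2/3)*5^(1/3)*c/8)


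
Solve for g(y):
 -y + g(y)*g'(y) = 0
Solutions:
 g(y) = -sqrt(C1 + y^2)
 g(y) = sqrt(C1 + y^2)


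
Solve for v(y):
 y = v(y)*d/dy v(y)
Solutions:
 v(y) = -sqrt(C1 + y^2)
 v(y) = sqrt(C1 + y^2)


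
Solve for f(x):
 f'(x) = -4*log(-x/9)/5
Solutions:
 f(x) = C1 - 4*x*log(-x)/5 + 4*x*(1 + 2*log(3))/5


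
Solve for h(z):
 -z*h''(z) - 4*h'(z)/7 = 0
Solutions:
 h(z) = C1 + C2*z^(3/7)


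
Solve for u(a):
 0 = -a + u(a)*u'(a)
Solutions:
 u(a) = -sqrt(C1 + a^2)
 u(a) = sqrt(C1 + a^2)


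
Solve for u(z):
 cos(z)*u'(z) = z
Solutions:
 u(z) = C1 + Integral(z/cos(z), z)


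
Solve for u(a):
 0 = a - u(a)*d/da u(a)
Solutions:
 u(a) = -sqrt(C1 + a^2)
 u(a) = sqrt(C1 + a^2)


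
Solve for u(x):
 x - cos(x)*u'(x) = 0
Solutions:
 u(x) = C1 + Integral(x/cos(x), x)


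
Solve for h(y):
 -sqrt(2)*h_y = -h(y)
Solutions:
 h(y) = C1*exp(sqrt(2)*y/2)


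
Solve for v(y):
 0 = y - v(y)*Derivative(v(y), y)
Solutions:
 v(y) = -sqrt(C1 + y^2)
 v(y) = sqrt(C1 + y^2)


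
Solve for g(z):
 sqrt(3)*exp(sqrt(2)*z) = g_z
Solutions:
 g(z) = C1 + sqrt(6)*exp(sqrt(2)*z)/2


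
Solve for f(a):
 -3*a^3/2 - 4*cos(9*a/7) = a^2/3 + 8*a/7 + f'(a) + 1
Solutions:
 f(a) = C1 - 3*a^4/8 - a^3/9 - 4*a^2/7 - a - 28*sin(9*a/7)/9


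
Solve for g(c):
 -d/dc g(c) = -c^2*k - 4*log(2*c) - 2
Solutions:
 g(c) = C1 + c^3*k/3 + 4*c*log(c) - 2*c + c*log(16)


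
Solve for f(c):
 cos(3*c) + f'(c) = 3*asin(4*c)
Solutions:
 f(c) = C1 + 3*c*asin(4*c) + 3*sqrt(1 - 16*c^2)/4 - sin(3*c)/3


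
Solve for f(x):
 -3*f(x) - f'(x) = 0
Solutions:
 f(x) = C1*exp(-3*x)


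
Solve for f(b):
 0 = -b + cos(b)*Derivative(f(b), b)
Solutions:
 f(b) = C1 + Integral(b/cos(b), b)


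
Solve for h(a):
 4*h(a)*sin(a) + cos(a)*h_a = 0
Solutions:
 h(a) = C1*cos(a)^4


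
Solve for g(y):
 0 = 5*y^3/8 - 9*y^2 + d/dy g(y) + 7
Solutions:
 g(y) = C1 - 5*y^4/32 + 3*y^3 - 7*y


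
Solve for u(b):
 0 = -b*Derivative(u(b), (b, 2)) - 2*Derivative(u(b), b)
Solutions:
 u(b) = C1 + C2/b


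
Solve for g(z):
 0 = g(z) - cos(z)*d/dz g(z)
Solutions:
 g(z) = C1*sqrt(sin(z) + 1)/sqrt(sin(z) - 1)


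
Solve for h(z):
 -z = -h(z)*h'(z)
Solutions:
 h(z) = -sqrt(C1 + z^2)
 h(z) = sqrt(C1 + z^2)


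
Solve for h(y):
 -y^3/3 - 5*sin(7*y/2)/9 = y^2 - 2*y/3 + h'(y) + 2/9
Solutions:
 h(y) = C1 - y^4/12 - y^3/3 + y^2/3 - 2*y/9 + 10*cos(7*y/2)/63


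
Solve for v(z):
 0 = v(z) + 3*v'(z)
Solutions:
 v(z) = C1*exp(-z/3)


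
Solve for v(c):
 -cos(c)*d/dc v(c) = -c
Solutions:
 v(c) = C1 + Integral(c/cos(c), c)


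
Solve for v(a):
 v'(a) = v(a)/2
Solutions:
 v(a) = C1*exp(a/2)


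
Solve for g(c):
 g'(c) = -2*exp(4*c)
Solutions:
 g(c) = C1 - exp(4*c)/2


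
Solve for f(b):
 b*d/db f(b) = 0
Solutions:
 f(b) = C1


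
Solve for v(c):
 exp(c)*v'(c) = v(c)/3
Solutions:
 v(c) = C1*exp(-exp(-c)/3)


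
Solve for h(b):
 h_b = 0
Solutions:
 h(b) = C1


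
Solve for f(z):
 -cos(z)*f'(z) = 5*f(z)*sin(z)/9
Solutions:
 f(z) = C1*cos(z)^(5/9)


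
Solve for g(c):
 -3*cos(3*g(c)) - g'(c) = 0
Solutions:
 g(c) = -asin((C1 + exp(18*c))/(C1 - exp(18*c)))/3 + pi/3
 g(c) = asin((C1 + exp(18*c))/(C1 - exp(18*c)))/3


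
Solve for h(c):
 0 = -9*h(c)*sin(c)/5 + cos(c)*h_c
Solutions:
 h(c) = C1/cos(c)^(9/5)


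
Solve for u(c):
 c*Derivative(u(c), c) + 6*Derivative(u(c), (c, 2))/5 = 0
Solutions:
 u(c) = C1 + C2*erf(sqrt(15)*c/6)


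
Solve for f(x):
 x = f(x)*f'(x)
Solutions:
 f(x) = -sqrt(C1 + x^2)
 f(x) = sqrt(C1 + x^2)


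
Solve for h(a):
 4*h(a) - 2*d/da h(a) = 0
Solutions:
 h(a) = C1*exp(2*a)


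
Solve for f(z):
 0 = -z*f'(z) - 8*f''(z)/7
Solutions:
 f(z) = C1 + C2*erf(sqrt(7)*z/4)


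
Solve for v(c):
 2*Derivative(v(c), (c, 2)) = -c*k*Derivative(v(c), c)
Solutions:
 v(c) = Piecewise((-sqrt(pi)*C1*erf(c*sqrt(k)/2)/sqrt(k) - C2, (k > 0) | (k < 0)), (-C1*c - C2, True))


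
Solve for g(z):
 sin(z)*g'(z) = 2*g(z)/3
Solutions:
 g(z) = C1*(cos(z) - 1)^(1/3)/(cos(z) + 1)^(1/3)


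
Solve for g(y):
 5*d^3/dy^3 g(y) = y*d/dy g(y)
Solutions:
 g(y) = C1 + Integral(C2*airyai(5^(2/3)*y/5) + C3*airybi(5^(2/3)*y/5), y)


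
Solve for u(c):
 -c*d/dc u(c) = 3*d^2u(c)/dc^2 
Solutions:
 u(c) = C1 + C2*erf(sqrt(6)*c/6)


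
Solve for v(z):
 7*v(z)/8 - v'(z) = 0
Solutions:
 v(z) = C1*exp(7*z/8)


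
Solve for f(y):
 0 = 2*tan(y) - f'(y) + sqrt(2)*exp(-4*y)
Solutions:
 f(y) = C1 + log(tan(y)^2 + 1) - sqrt(2)*exp(-4*y)/4


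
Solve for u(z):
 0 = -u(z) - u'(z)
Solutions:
 u(z) = C1*exp(-z)


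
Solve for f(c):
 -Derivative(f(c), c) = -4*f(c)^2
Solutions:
 f(c) = -1/(C1 + 4*c)


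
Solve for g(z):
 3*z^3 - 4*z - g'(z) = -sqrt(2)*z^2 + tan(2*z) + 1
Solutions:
 g(z) = C1 + 3*z^4/4 + sqrt(2)*z^3/3 - 2*z^2 - z + log(cos(2*z))/2


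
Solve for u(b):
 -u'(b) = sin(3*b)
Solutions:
 u(b) = C1 + cos(3*b)/3


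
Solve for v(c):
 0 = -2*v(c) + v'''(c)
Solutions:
 v(c) = C3*exp(2^(1/3)*c) + (C1*sin(2^(1/3)*sqrt(3)*c/2) + C2*cos(2^(1/3)*sqrt(3)*c/2))*exp(-2^(1/3)*c/2)


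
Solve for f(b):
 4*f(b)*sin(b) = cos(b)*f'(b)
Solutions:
 f(b) = C1/cos(b)^4


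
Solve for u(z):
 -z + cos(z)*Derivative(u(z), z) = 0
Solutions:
 u(z) = C1 + Integral(z/cos(z), z)


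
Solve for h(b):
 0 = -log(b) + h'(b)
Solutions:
 h(b) = C1 + b*log(b) - b


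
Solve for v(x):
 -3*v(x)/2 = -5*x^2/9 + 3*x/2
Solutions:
 v(x) = x*(10*x - 27)/27


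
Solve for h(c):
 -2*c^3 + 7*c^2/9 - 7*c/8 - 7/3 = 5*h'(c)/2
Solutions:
 h(c) = C1 - c^4/5 + 14*c^3/135 - 7*c^2/40 - 14*c/15


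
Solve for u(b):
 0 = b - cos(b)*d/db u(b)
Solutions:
 u(b) = C1 + Integral(b/cos(b), b)


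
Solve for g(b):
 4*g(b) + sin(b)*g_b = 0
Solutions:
 g(b) = C1*(cos(b)^2 + 2*cos(b) + 1)/(cos(b)^2 - 2*cos(b) + 1)


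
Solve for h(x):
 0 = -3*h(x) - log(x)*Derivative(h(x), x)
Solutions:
 h(x) = C1*exp(-3*li(x))


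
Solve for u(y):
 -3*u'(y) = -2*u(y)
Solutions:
 u(y) = C1*exp(2*y/3)


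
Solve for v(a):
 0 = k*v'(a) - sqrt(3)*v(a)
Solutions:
 v(a) = C1*exp(sqrt(3)*a/k)


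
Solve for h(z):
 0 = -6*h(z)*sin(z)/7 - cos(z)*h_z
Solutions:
 h(z) = C1*cos(z)^(6/7)


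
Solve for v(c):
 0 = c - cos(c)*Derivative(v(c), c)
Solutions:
 v(c) = C1 + Integral(c/cos(c), c)


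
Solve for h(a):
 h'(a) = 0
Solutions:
 h(a) = C1


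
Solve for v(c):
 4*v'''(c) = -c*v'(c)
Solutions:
 v(c) = C1 + Integral(C2*airyai(-2^(1/3)*c/2) + C3*airybi(-2^(1/3)*c/2), c)


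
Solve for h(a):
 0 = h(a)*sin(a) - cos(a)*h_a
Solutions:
 h(a) = C1/cos(a)


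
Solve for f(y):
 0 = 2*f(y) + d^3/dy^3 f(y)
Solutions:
 f(y) = C3*exp(-2^(1/3)*y) + (C1*sin(2^(1/3)*sqrt(3)*y/2) + C2*cos(2^(1/3)*sqrt(3)*y/2))*exp(2^(1/3)*y/2)


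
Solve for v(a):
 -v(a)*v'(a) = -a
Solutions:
 v(a) = -sqrt(C1 + a^2)
 v(a) = sqrt(C1 + a^2)


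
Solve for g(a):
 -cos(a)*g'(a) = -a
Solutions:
 g(a) = C1 + Integral(a/cos(a), a)


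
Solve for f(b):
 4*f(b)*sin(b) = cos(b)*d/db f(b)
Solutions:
 f(b) = C1/cos(b)^4


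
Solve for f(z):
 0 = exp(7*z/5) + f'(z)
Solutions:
 f(z) = C1 - 5*exp(7*z/5)/7


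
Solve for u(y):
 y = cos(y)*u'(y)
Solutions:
 u(y) = C1 + Integral(y/cos(y), y)


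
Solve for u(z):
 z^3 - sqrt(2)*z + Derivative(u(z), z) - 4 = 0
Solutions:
 u(z) = C1 - z^4/4 + sqrt(2)*z^2/2 + 4*z


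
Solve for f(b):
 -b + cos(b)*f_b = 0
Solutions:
 f(b) = C1 + Integral(b/cos(b), b)


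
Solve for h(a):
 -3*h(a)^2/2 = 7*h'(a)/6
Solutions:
 h(a) = 7/(C1 + 9*a)


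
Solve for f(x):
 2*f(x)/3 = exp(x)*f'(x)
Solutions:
 f(x) = C1*exp(-2*exp(-x)/3)


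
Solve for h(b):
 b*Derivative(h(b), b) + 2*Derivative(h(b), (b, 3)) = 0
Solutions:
 h(b) = C1 + Integral(C2*airyai(-2^(2/3)*b/2) + C3*airybi(-2^(2/3)*b/2), b)


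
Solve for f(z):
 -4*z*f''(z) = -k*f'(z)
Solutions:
 f(z) = C1 + z^(re(k)/4 + 1)*(C2*sin(log(z)*Abs(im(k))/4) + C3*cos(log(z)*im(k)/4))


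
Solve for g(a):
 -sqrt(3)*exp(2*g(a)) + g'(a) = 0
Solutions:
 g(a) = log(-sqrt(-1/(C1 + sqrt(3)*a))) - log(2)/2
 g(a) = log(-1/(C1 + sqrt(3)*a))/2 - log(2)/2


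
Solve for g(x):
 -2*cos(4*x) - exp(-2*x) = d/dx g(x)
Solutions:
 g(x) = C1 - sin(4*x)/2 + exp(-2*x)/2


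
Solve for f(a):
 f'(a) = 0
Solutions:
 f(a) = C1


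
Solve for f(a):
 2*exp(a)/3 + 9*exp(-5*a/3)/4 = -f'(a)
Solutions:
 f(a) = C1 - 2*exp(a)/3 + 27*exp(-5*a/3)/20


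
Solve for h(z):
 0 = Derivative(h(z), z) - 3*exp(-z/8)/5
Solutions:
 h(z) = C1 - 24*exp(-z/8)/5


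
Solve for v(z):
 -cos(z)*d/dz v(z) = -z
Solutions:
 v(z) = C1 + Integral(z/cos(z), z)


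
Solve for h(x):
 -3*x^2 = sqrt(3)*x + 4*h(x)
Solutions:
 h(x) = x*(-3*x - sqrt(3))/4


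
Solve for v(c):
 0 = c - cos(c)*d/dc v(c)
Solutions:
 v(c) = C1 + Integral(c/cos(c), c)


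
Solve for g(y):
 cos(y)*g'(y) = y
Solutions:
 g(y) = C1 + Integral(y/cos(y), y)


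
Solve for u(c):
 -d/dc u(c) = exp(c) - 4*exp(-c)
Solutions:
 u(c) = C1 - exp(c) - 4*exp(-c)


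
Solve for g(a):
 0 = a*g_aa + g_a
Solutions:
 g(a) = C1 + C2*log(a)


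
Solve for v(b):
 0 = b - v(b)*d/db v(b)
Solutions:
 v(b) = -sqrt(C1 + b^2)
 v(b) = sqrt(C1 + b^2)


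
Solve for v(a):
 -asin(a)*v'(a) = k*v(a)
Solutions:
 v(a) = C1*exp(-k*Integral(1/asin(a), a))


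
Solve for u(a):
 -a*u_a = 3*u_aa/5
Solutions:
 u(a) = C1 + C2*erf(sqrt(30)*a/6)


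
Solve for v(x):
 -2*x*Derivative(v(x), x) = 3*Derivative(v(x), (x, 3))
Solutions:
 v(x) = C1 + Integral(C2*airyai(-2^(1/3)*3^(2/3)*x/3) + C3*airybi(-2^(1/3)*3^(2/3)*x/3), x)


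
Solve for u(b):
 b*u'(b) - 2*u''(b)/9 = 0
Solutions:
 u(b) = C1 + C2*erfi(3*b/2)


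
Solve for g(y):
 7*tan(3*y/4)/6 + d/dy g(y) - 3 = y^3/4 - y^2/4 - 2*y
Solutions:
 g(y) = C1 + y^4/16 - y^3/12 - y^2 + 3*y + 14*log(cos(3*y/4))/9


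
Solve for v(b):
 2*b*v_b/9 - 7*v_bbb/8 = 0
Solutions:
 v(b) = C1 + Integral(C2*airyai(2*294^(1/3)*b/21) + C3*airybi(2*294^(1/3)*b/21), b)


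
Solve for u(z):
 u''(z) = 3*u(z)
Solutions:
 u(z) = C1*exp(-sqrt(3)*z) + C2*exp(sqrt(3)*z)


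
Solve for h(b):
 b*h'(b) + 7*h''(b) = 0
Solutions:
 h(b) = C1 + C2*erf(sqrt(14)*b/14)


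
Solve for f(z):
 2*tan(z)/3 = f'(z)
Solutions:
 f(z) = C1 - 2*log(cos(z))/3


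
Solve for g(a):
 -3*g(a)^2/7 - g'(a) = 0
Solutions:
 g(a) = 7/(C1 + 3*a)


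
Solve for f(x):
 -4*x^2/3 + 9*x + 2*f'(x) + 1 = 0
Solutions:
 f(x) = C1 + 2*x^3/9 - 9*x^2/4 - x/2


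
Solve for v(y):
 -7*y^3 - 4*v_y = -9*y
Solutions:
 v(y) = C1 - 7*y^4/16 + 9*y^2/8


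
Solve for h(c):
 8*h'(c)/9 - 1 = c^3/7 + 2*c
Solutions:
 h(c) = C1 + 9*c^4/224 + 9*c^2/8 + 9*c/8


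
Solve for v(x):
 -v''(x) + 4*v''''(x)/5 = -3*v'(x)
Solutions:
 v(x) = C1 + C2*exp(15^(1/3)*x*(15^(1/3)/(sqrt(714) + 27)^(1/3) + (sqrt(714) + 27)^(1/3))/12)*sin(3^(1/6)*5^(1/3)*x*(-3^(2/3)*(sqrt(714) + 27)^(1/3) + 3*5^(1/3)/(sqrt(714) + 27)^(1/3))/12) + C3*exp(15^(1/3)*x*(15^(1/3)/(sqrt(714) + 27)^(1/3) + (sqrt(714) + 27)^(1/3))/12)*cos(3^(1/6)*5^(1/3)*x*(-3^(2/3)*(sqrt(714) + 27)^(1/3) + 3*5^(1/3)/(sqrt(714) + 27)^(1/3))/12) + C4*exp(-15^(1/3)*x*(15^(1/3)/(sqrt(714) + 27)^(1/3) + (sqrt(714) + 27)^(1/3))/6)


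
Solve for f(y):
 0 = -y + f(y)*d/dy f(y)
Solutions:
 f(y) = -sqrt(C1 + y^2)
 f(y) = sqrt(C1 + y^2)


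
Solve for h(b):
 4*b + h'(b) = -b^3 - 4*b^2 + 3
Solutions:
 h(b) = C1 - b^4/4 - 4*b^3/3 - 2*b^2 + 3*b


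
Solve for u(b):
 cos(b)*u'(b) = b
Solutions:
 u(b) = C1 + Integral(b/cos(b), b)


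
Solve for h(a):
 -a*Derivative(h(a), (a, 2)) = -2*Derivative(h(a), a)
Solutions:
 h(a) = C1 + C2*a^3


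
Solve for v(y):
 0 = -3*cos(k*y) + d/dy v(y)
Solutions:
 v(y) = C1 + 3*sin(k*y)/k


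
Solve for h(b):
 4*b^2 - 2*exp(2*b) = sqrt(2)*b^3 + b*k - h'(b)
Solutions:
 h(b) = C1 + sqrt(2)*b^4/4 - 4*b^3/3 + b^2*k/2 + exp(2*b)


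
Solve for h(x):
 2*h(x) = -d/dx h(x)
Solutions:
 h(x) = C1*exp(-2*x)


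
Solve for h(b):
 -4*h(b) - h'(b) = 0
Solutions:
 h(b) = C1*exp(-4*b)


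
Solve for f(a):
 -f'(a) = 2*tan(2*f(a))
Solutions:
 f(a) = -asin(C1*exp(-4*a))/2 + pi/2
 f(a) = asin(C1*exp(-4*a))/2


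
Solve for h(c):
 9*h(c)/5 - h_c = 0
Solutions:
 h(c) = C1*exp(9*c/5)


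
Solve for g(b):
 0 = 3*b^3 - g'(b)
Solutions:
 g(b) = C1 + 3*b^4/4


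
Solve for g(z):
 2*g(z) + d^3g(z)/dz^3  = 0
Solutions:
 g(z) = C3*exp(-2^(1/3)*z) + (C1*sin(2^(1/3)*sqrt(3)*z/2) + C2*cos(2^(1/3)*sqrt(3)*z/2))*exp(2^(1/3)*z/2)


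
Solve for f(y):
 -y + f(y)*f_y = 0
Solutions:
 f(y) = -sqrt(C1 + y^2)
 f(y) = sqrt(C1 + y^2)


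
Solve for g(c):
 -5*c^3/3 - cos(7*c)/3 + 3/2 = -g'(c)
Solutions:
 g(c) = C1 + 5*c^4/12 - 3*c/2 + sin(7*c)/21


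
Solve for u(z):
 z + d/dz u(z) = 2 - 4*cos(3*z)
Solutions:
 u(z) = C1 - z^2/2 + 2*z - 4*sin(3*z)/3


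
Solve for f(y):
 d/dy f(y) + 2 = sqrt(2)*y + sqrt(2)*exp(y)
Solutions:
 f(y) = C1 + sqrt(2)*y^2/2 - 2*y + sqrt(2)*exp(y)


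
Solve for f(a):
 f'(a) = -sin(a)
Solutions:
 f(a) = C1 + cos(a)


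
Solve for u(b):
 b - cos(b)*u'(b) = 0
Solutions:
 u(b) = C1 + Integral(b/cos(b), b)


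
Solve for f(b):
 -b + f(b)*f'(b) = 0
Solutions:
 f(b) = -sqrt(C1 + b^2)
 f(b) = sqrt(C1 + b^2)


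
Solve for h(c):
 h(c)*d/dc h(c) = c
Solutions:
 h(c) = -sqrt(C1 + c^2)
 h(c) = sqrt(C1 + c^2)


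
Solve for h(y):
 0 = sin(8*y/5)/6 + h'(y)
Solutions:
 h(y) = C1 + 5*cos(8*y/5)/48


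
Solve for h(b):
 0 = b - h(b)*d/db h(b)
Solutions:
 h(b) = -sqrt(C1 + b^2)
 h(b) = sqrt(C1 + b^2)


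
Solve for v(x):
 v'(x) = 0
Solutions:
 v(x) = C1


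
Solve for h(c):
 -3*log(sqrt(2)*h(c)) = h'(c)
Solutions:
 2*Integral(1/(2*log(_y) + log(2)), (_y, h(c)))/3 = C1 - c


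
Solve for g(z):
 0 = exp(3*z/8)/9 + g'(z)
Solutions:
 g(z) = C1 - 8*exp(3*z/8)/27


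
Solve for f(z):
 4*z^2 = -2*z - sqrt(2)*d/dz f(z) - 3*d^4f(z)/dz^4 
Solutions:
 f(z) = C1 + C4*exp(-2^(1/6)*3^(2/3)*z/3) - 2*sqrt(2)*z^3/3 - sqrt(2)*z^2/2 + (C2*sin(6^(1/6)*z/2) + C3*cos(6^(1/6)*z/2))*exp(2^(1/6)*3^(2/3)*z/6)


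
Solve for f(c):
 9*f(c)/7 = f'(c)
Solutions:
 f(c) = C1*exp(9*c/7)


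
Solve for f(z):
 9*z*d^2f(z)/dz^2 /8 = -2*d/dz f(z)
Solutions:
 f(z) = C1 + C2/z^(7/9)


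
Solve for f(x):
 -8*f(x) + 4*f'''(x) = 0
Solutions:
 f(x) = C3*exp(2^(1/3)*x) + (C1*sin(2^(1/3)*sqrt(3)*x/2) + C2*cos(2^(1/3)*sqrt(3)*x/2))*exp(-2^(1/3)*x/2)


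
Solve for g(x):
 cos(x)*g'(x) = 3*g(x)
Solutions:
 g(x) = C1*(sin(x) + 1)^(3/2)/(sin(x) - 1)^(3/2)


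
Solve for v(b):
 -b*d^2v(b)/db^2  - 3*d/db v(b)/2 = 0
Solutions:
 v(b) = C1 + C2/sqrt(b)


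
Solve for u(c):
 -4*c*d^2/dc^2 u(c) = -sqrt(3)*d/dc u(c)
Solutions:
 u(c) = C1 + C2*c^(sqrt(3)/4 + 1)


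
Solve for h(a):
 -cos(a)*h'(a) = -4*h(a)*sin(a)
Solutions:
 h(a) = C1/cos(a)^4


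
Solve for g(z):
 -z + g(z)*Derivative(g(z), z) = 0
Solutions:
 g(z) = -sqrt(C1 + z^2)
 g(z) = sqrt(C1 + z^2)


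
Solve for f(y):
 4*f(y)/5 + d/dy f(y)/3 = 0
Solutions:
 f(y) = C1*exp(-12*y/5)


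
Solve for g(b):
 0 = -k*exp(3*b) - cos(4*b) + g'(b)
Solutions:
 g(b) = C1 + k*exp(3*b)/3 + sin(4*b)/4


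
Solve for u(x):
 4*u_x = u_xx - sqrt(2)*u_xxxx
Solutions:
 u(x) = C1 + C2*exp(3^(1/3)*x*(sqrt(2)*3^(1/3)/(sqrt(3)*sqrt(216 - sqrt(2))/2 + 9*sqrt(2))^(1/3) + 2*(sqrt(3)*sqrt(216 - sqrt(2))/2 + 9*sqrt(2))^(1/3))/12)*sin(x*(-3*sqrt(6)/(3*sqrt(3)*sqrt(216 - sqrt(2))/2 + 27*sqrt(2))^(1/3) + 2*sqrt(3)*(3*sqrt(3)*sqrt(216 - sqrt(2))/2 + 27*sqrt(2))^(1/3))/12) + C3*exp(3^(1/3)*x*(sqrt(2)*3^(1/3)/(sqrt(3)*sqrt(216 - sqrt(2))/2 + 9*sqrt(2))^(1/3) + 2*(sqrt(3)*sqrt(216 - sqrt(2))/2 + 9*sqrt(2))^(1/3))/12)*cos(x*(-3*sqrt(6)/(3*sqrt(3)*sqrt(216 - sqrt(2))/2 + 27*sqrt(2))^(1/3) + 2*sqrt(3)*(3*sqrt(3)*sqrt(216 - sqrt(2))/2 + 27*sqrt(2))^(1/3))/12) + C4*exp(-3^(1/3)*x*(sqrt(2)*3^(1/3)/(sqrt(3)*sqrt(216 - sqrt(2))/2 + 9*sqrt(2))^(1/3) + 2*(sqrt(3)*sqrt(216 - sqrt(2))/2 + 9*sqrt(2))^(1/3))/6)


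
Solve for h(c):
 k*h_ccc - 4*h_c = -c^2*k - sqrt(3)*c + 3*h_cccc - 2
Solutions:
 h(c) = C1 + C2*exp(c*(-k^2/(-k^3/27 + sqrt(-k^6 + (486 - k^3)^2)/27 + 18)^(1/3) + 3*k - 9*(-k^3/27 + sqrt(-k^6 + (486 - k^3)^2)/27 + 18)^(1/3))/27) + C3*exp(c*(-4*k^2/((-1 + sqrt(3)*I)*(-k^3/27 + sqrt(-k^6 + (486 - k^3)^2)/27 + 18)^(1/3)) + 6*k + 9*(-k^3/27 + sqrt(-k^6 + (486 - k^3)^2)/27 + 18)^(1/3) - 9*sqrt(3)*I*(-k^3/27 + sqrt(-k^6 + (486 - k^3)^2)/27 + 18)^(1/3))/54) + C4*exp(c*(4*k^2/((1 + sqrt(3)*I)*(-k^3/27 + sqrt(-k^6 + (486 - k^3)^2)/27 + 18)^(1/3)) + 6*k + 9*(-k^3/27 + sqrt(-k^6 + (486 - k^3)^2)/27 + 18)^(1/3) + 9*sqrt(3)*I*(-k^3/27 + sqrt(-k^6 + (486 - k^3)^2)/27 + 18)^(1/3))/54) + c^3*k/12 + sqrt(3)*c^2/8 + c*k^2/8 + c/2
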